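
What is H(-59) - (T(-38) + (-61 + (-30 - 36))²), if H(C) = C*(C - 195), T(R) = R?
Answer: -1105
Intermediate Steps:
H(C) = C*(-195 + C)
H(-59) - (T(-38) + (-61 + (-30 - 36))²) = -59*(-195 - 59) - (-38 + (-61 + (-30 - 36))²) = -59*(-254) - (-38 + (-61 - 66)²) = 14986 - (-38 + (-127)²) = 14986 - (-38 + 16129) = 14986 - 1*16091 = 14986 - 16091 = -1105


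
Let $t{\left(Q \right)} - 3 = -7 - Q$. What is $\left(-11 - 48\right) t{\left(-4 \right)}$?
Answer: $0$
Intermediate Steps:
$t{\left(Q \right)} = -4 - Q$ ($t{\left(Q \right)} = 3 - \left(7 + Q\right) = -4 - Q$)
$\left(-11 - 48\right) t{\left(-4 \right)} = \left(-11 - 48\right) \left(-4 - -4\right) = - 59 \left(-4 + 4\right) = \left(-59\right) 0 = 0$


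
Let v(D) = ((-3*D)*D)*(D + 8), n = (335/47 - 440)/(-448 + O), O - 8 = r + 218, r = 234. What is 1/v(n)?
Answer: 59802048/6553579922825 ≈ 9.1251e-6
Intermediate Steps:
O = 460 (O = 8 + (234 + 218) = 8 + 452 = 460)
n = -20345/564 (n = (335/47 - 440)/(-448 + 460) = (335*(1/47) - 440)/12 = (335/47 - 440)*(1/12) = -20345/47*1/12 = -20345/564 ≈ -36.073)
v(D) = -3*D²*(8 + D) (v(D) = (-3*D²)*(8 + D) = -3*D²*(8 + D))
1/v(n) = 1/(3*(-20345/564)²*(-8 - 1*(-20345/564))) = 1/(3*(413919025/318096)*(-8 + 20345/564)) = 1/(3*(413919025/318096)*(15833/564)) = 1/(6553579922825/59802048) = 59802048/6553579922825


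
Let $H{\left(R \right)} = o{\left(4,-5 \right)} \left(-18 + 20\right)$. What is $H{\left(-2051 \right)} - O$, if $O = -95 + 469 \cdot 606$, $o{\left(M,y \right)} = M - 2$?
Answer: $-284115$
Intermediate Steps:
$o{\left(M,y \right)} = -2 + M$
$O = 284119$ ($O = -95 + 284214 = 284119$)
$H{\left(R \right)} = 4$ ($H{\left(R \right)} = \left(-2 + 4\right) \left(-18 + 20\right) = 2 \cdot 2 = 4$)
$H{\left(-2051 \right)} - O = 4 - 284119 = -284115$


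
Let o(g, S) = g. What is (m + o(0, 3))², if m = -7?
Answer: 49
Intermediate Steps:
(m + o(0, 3))² = (-7 + 0)² = (-7)² = 49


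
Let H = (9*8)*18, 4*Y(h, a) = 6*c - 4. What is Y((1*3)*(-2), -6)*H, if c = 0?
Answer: -1296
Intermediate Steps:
Y(h, a) = -1 (Y(h, a) = (6*0 - 4)/4 = (0 - 4)/4 = (¼)*(-4) = -1)
H = 1296 (H = 72*18 = 1296)
Y((1*3)*(-2), -6)*H = -1*1296 = -1296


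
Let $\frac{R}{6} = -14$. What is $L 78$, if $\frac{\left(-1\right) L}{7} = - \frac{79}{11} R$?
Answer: $- \frac{3623256}{11} \approx -3.2939 \cdot 10^{5}$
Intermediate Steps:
$R = -84$ ($R = 6 \left(-14\right) = -84$)
$L = - \frac{46452}{11}$ ($L = - 7 - \frac{79}{11} \left(-84\right) = - 7 \left(-79\right) \frac{1}{11} \left(-84\right) = - 7 \left(\left(- \frac{79}{11}\right) \left(-84\right)\right) = \left(-7\right) \frac{6636}{11} = - \frac{46452}{11} \approx -4222.9$)
$L 78 = \left(- \frac{46452}{11}\right) 78 = - \frac{3623256}{11}$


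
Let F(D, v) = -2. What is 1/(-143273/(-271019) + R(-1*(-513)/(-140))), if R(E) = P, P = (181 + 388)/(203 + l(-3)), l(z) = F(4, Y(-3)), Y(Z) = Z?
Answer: 54474819/183007684 ≈ 0.29766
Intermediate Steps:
l(z) = -2
P = 569/201 (P = (181 + 388)/(203 - 2) = 569/201 ≈ 2.8308)
R(E) = 569/201
1/(-143273/(-271019) + R(-1*(-513)/(-140))) = 1/(-143273/(-271019) + 569/201) = 1/(-143273*(-1/271019) + 569/201) = 1/(143273/271019 + 569/201) = 1/(183007684/54474819) = 54474819/183007684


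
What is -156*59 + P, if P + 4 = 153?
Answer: -9055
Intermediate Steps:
P = 149 (P = -4 + 153 = 149)
-156*59 + P = -156*59 + 149 = -9204 + 149 = -9055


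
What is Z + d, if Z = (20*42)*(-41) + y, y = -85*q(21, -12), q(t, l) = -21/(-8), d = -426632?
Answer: -3690361/8 ≈ -4.6130e+5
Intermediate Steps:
q(t, l) = 21/8 (q(t, l) = -21*(-1/8) = 21/8)
y = -1785/8 (y = -85*21/8 = -1785/8 ≈ -223.13)
Z = -277305/8 (Z = (20*42)*(-41) - 1785/8 = 840*(-41) - 1785/8 = -34440 - 1785/8 = -277305/8 ≈ -34663.)
Z + d = -277305/8 - 426632 = -3690361/8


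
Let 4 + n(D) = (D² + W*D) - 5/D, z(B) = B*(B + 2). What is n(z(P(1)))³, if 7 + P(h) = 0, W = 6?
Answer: 1004807684096/343 ≈ 2.9295e+9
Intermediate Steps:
P(h) = -7 (P(h) = -7 + 0 = -7)
z(B) = B*(2 + B)
n(D) = -4 + D² - 5/D + 6*D (n(D) = -4 + ((D² + 6*D) - 5/D) = -4 + (D² - 5/D + 6*D) = -4 + D² - 5/D + 6*D)
n(z(P(1)))³ = (-4 + (-7*(2 - 7))² - 5*(-1/(7*(2 - 7))) + 6*(-7*(2 - 7)))³ = (-4 + (-7*(-5))² - 5/((-7*(-5))) + 6*(-7*(-5)))³ = (-4 + 35² - 5/35 + 6*35)³ = (-4 + 1225 - 5*1/35 + 210)³ = (-4 + 1225 - ⅐ + 210)³ = (10016/7)³ = 1004807684096/343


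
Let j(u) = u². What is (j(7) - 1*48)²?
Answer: 1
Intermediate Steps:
(j(7) - 1*48)² = (7² - 1*48)² = (49 - 48)² = 1² = 1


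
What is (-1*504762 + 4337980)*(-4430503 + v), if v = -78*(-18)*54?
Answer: -16692464592766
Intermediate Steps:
v = 75816 (v = 1404*54 = 75816)
(-1*504762 + 4337980)*(-4430503 + v) = (-1*504762 + 4337980)*(-4430503 + 75816) = (-504762 + 4337980)*(-4354687) = 3833218*(-4354687) = -16692464592766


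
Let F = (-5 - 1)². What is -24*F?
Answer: -864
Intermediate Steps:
F = 36 (F = (-6)² = 36)
-24*F = -24*36 = -864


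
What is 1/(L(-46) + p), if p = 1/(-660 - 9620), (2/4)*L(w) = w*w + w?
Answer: 10280/42559199 ≈ 0.00024155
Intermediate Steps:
L(w) = 2*w + 2*w² (L(w) = 2*(w*w + w) = 2*(w² + w) = 2*(w + w²) = 2*w + 2*w²)
p = -1/10280 (p = 1/(-10280) = -1/10280 ≈ -9.7276e-5)
1/(L(-46) + p) = 1/(2*(-46)*(1 - 46) - 1/10280) = 1/(2*(-46)*(-45) - 1/10280) = 1/(4140 - 1/10280) = 1/(42559199/10280) = 10280/42559199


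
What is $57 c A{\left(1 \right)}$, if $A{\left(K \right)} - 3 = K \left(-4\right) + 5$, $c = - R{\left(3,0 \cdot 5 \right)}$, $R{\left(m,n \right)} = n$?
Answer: $0$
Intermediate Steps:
$c = 0$ ($c = - 0 \cdot 5 = \left(-1\right) 0 = 0$)
$A{\left(K \right)} = 8 - 4 K$ ($A{\left(K \right)} = 3 + \left(K \left(-4\right) + 5\right) = 3 - \left(-5 + 4 K\right) = 8 - 4 K$)
$57 c A{\left(1 \right)} = 57 \cdot 0 \left(8 - 4\right) = 0 \left(8 - 4\right) = 0 \cdot 4 = 0$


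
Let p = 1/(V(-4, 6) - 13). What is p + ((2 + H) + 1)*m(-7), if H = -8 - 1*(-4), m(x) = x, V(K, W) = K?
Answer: 118/17 ≈ 6.9412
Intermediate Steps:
H = -4 (H = -8 + 4 = -4)
p = -1/17 (p = 1/(-4 - 13) = 1/(-17) = -1/17 ≈ -0.058824)
p + ((2 + H) + 1)*m(-7) = -1/17 + ((2 - 4) + 1)*(-7) = -1/17 + (-2 + 1)*(-7) = -1/17 - 1*(-7) = -1/17 + 7 = 118/17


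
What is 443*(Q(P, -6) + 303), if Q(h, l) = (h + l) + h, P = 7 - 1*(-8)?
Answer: 144861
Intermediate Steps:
P = 15 (P = 7 + 8 = 15)
Q(h, l) = l + 2*h
443*(Q(P, -6) + 303) = 443*((-6 + 2*15) + 303) = 443*((-6 + 30) + 303) = 443*(24 + 303) = 443*327 = 144861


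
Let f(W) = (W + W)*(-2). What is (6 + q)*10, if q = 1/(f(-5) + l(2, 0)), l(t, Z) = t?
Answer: 665/11 ≈ 60.455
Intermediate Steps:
f(W) = -4*W (f(W) = (2*W)*(-2) = -4*W)
q = 1/22 (q = 1/(-4*(-5) + 2) = 1/(20 + 2) = 1/22 ≈ 0.045455)
(6 + q)*10 = (6 + 1/22)*10 = (133/22)*10 = 665/11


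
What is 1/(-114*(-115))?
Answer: 1/13110 ≈ 7.6278e-5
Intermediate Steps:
1/(-114*(-115)) = 1/13110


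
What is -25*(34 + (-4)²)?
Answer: -1250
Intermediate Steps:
-25*(34 + (-4)²) = -25*(34 + 16) = -25*50 = -1250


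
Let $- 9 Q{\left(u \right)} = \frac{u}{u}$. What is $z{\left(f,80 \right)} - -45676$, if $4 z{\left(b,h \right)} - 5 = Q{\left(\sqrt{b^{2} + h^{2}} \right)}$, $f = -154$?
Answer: $\frac{411095}{9} \approx 45677.0$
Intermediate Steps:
$Q{\left(u \right)} = - \frac{1}{9}$ ($Q{\left(u \right)} = - \frac{u \frac{1}{u}}{9} = \left(- \frac{1}{9}\right) 1 = - \frac{1}{9}$)
$z{\left(b,h \right)} = \frac{11}{9}$ ($z{\left(b,h \right)} = \frac{5}{4} + \frac{1}{4} \left(- \frac{1}{9}\right) = \frac{5}{4} - \frac{1}{36} = \frac{11}{9}$)
$z{\left(f,80 \right)} - -45676 = \frac{11}{9} - -45676 = \frac{11}{9} + 45676 = \frac{411095}{9}$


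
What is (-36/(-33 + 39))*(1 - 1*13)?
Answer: 72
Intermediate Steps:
(-36/(-33 + 39))*(1 - 1*13) = (-36/6)*(1 - 13) = ((⅙)*(-36))*(-12) = -6*(-12) = 72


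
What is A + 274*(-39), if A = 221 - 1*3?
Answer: -10468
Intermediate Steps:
A = 218 (A = 221 - 3 = 218)
A + 274*(-39) = 218 + 274*(-39) = 218 - 10686 = -10468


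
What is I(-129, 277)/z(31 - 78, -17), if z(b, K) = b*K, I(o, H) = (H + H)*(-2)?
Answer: -1108/799 ≈ -1.3867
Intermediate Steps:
I(o, H) = -4*H (I(o, H) = (2*H)*(-2) = -4*H)
z(b, K) = K*b
I(-129, 277)/z(31 - 78, -17) = (-4*277)/((-17*(31 - 78))) = -1108/((-17*(-47))) = -1108/799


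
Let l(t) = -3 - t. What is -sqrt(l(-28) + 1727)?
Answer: -2*sqrt(438) ≈ -41.857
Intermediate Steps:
-sqrt(l(-28) + 1727) = -sqrt((-3 - 1*(-28)) + 1727) = -sqrt((-3 + 28) + 1727) = -sqrt(25 + 1727) = -sqrt(1752) = -2*sqrt(438)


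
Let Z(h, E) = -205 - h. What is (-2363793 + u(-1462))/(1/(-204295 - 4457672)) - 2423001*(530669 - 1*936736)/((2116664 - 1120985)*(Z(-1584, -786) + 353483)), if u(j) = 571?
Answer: 1297571519575098676375973/117776213766 ≈ 1.1017e+13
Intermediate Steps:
(-2363793 + u(-1462))/(1/(-204295 - 4457672)) - 2423001*(530669 - 1*936736)/((2116664 - 1120985)*(Z(-1584, -786) + 353483)) = (-2363793 + 571)/(1/(-204295 - 4457672)) - 2423001*(530669 - 1*936736)/((2116664 - 1120985)*((-205 - 1*(-1584)) + 353483)) = -2363222/(1/(-4661967)) - 2423001*(530669 - 936736)/(995679*((-205 + 1584) + 353483)) = -2363222/(-1/4661967) - 2423001*(-406067/(995679*(1379 + 353483))) = -2363222*(-4661967) - 2423001/((354862*995679)*(-1/406067)) = 11017262977674 - 2423001/(353328641298*(-1/406067)) = 11017262977674 - 2423001/(-353328641298/406067) = 11017262977674 - 2423001*(-406067/353328641298) = 11017262977674 + 327966915689/117776213766 = 1297571519575098676375973/117776213766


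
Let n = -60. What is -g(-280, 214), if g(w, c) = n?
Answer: 60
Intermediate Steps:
g(w, c) = -60
-g(-280, 214) = -1*(-60) = 60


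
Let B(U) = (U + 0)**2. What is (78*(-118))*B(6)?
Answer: -331344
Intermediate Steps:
B(U) = U**2
(78*(-118))*B(6) = (78*(-118))*6**2 = -9204*36 = -331344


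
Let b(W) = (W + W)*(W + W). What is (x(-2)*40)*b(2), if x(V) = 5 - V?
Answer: 4480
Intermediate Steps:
b(W) = 4*W² (b(W) = (2*W)*(2*W) = 4*W²)
(x(-2)*40)*b(2) = ((5 - 1*(-2))*40)*(4*2²) = ((5 + 2)*40)*(4*4) = (7*40)*16 = 280*16 = 4480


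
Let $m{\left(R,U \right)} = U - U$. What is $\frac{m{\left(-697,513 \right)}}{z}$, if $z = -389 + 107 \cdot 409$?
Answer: $0$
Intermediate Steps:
$m{\left(R,U \right)} = 0$
$z = 43374$ ($z = -389 + 43763 = 43374$)
$\frac{m{\left(-697,513 \right)}}{z} = \frac{0}{43374} = 0 \cdot \frac{1}{43374} = 0$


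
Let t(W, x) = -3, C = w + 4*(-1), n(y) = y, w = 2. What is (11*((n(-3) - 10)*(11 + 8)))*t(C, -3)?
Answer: 8151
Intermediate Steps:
C = -2 (C = 2 + 4*(-1) = 2 - 4 = -2)
(11*((n(-3) - 10)*(11 + 8)))*t(C, -3) = (11*((-3 - 10)*(11 + 8)))*(-3) = (11*(-13*19))*(-3) = (11*(-247))*(-3) = -2717*(-3) = 8151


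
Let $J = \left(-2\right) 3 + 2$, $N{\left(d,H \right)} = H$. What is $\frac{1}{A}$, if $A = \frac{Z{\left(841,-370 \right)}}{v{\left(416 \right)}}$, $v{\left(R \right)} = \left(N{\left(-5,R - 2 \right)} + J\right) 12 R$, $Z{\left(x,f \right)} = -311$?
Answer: $- \frac{2046720}{311} \approx -6581.1$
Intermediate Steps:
$J = -4$ ($J = -6 + 2 = -4$)
$v{\left(R \right)} = 12 R \left(-6 + R\right)$ ($v{\left(R \right)} = \left(\left(R - 2\right) - 4\right) 12 R = \left(\left(-2 + R\right) - 4\right) 12 R = \left(-6 + R\right) 12 R = 12 R \left(-6 + R\right)$)
$A = - \frac{311}{2046720}$ ($A = - \frac{311}{12 \cdot 416 \left(-6 + 416\right)} = - \frac{311}{12 \cdot 416 \cdot 410} = - \frac{311}{2046720} \approx -0.00015195$)
$\frac{1}{A} = \frac{1}{- \frac{311}{2046720}} = - \frac{2046720}{311}$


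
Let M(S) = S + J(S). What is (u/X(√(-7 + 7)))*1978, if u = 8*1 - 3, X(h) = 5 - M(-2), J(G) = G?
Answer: 9890/9 ≈ 1098.9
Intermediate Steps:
M(S) = 2*S (M(S) = S + S = 2*S)
X(h) = 9 (X(h) = 5 - 2*(-2) = 5 - 1*(-4) = 5 + 4 = 9)
u = 5 (u = 8 - 3 = 5)
(u/X(√(-7 + 7)))*1978 = (5/9)*1978 = 9890/9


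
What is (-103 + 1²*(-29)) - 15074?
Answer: -15206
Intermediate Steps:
(-103 + 1²*(-29)) - 15074 = (-103 + 1*(-29)) - 15074 = (-103 - 29) - 15074 = -132 - 15074 = -15206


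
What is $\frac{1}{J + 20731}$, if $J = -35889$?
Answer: $- \frac{1}{15158} \approx -6.5972 \cdot 10^{-5}$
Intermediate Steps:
$\frac{1}{J + 20731} = \frac{1}{-35889 + 20731} = \frac{1}{-15158} = - \frac{1}{15158}$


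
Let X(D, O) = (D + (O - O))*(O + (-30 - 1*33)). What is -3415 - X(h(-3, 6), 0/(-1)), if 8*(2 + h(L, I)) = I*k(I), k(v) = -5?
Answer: -15109/4 ≈ -3777.3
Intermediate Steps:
h(L, I) = -2 - 5*I/8 (h(L, I) = -2 + (I*(-5))/8 = -2 + (-5*I)/8 = -2 - 5*I/8)
X(D, O) = D*(-63 + O) (X(D, O) = (D + 0)*(O + (-30 - 33)) = D*(O - 63) = D*(-63 + O))
-3415 - X(h(-3, 6), 0/(-1)) = -3415 - (-2 - 5/8*6)*(-63 + 0/(-1)) = -3415 - (-2 - 15/4)*(-63 + 0*(-1)) = -3415 - (-23)*(-63 + 0)/4 = -3415 - (-23)*(-63)/4 = -3415 - 1*1449/4 = -3415 - 1449/4 = -15109/4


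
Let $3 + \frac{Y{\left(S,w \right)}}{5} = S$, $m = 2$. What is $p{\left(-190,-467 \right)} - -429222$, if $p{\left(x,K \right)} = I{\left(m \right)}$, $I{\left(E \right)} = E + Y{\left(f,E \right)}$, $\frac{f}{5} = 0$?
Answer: $429209$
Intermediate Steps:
$f = 0$ ($f = 5 \cdot 0 = 0$)
$Y{\left(S,w \right)} = -15 + 5 S$
$I{\left(E \right)} = -15 + E$ ($I{\left(E \right)} = E + \left(-15 + 5 \cdot 0\right) = E + \left(-15 + 0\right) = E - 15 = -15 + E$)
$p{\left(x,K \right)} = -13$ ($p{\left(x,K \right)} = -15 + 2 = -13$)
$p{\left(-190,-467 \right)} - -429222 = -13 - -429222 = -13 + 429222 = 429209$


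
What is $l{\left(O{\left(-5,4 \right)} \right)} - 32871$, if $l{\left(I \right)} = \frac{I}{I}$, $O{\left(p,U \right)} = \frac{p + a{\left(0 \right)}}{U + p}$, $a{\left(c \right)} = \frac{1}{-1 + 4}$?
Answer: $-32870$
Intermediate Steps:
$a{\left(c \right)} = \frac{1}{3}$
$O{\left(p,U \right)} = \frac{\frac{1}{3} + p}{U + p}$ ($O{\left(p,U \right)} = \frac{p + \frac{1}{3}}{U + p} = \frac{\frac{1}{3} + p}{U + p}$)
$l{\left(I \right)} = 1$
$l{\left(O{\left(-5,4 \right)} \right)} - 32871 = 1 - 32871 = -32870$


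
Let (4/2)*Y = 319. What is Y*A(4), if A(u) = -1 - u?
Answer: -1595/2 ≈ -797.50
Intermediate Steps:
Y = 319/2 (Y = (½)*319 = 319/2 ≈ 159.50)
Y*A(4) = 319*(-1 - 1*4)/2 = 319*(-1 - 4)/2 = (319/2)*(-5) = -1595/2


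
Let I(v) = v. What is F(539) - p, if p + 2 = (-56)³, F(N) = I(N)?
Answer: 176157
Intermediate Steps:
F(N) = N
p = -175618 (p = -2 + (-56)³ = -2 - 175616 = -175618)
F(539) - p = 539 - 1*(-175618) = 539 + 175618 = 176157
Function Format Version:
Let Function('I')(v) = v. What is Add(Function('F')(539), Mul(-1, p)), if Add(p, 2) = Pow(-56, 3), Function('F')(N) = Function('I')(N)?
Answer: 176157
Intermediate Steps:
Function('F')(N) = N
p = -175618 (p = Add(-2, Pow(-56, 3)) = Add(-2, -175616) = -175618)
Add(Function('F')(539), Mul(-1, p)) = Add(539, Mul(-1, -175618)) = Add(539, 175618) = 176157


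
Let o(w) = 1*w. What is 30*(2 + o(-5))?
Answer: -90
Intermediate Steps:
o(w) = w
30*(2 + o(-5)) = 30*(2 - 5) = 30*(-3) = -90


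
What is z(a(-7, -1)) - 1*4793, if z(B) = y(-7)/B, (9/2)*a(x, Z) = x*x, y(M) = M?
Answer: -67111/14 ≈ -4793.6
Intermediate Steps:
a(x, Z) = 2*x²/9 (a(x, Z) = 2*(x*x)/9 = 2*x²/9)
z(B) = -7/B
z(a(-7, -1)) - 1*4793 = -7/((2/9)*(-7)²) - 1*4793 = -7/((2/9)*49) - 4793 = -7/98/9 - 4793 = -7*9/98 - 4793 = -9/14 - 4793 = -67111/14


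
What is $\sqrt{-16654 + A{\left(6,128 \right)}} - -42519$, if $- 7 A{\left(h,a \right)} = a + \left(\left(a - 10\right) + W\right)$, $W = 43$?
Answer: $42519 + \frac{i \sqrt{818069}}{7} \approx 42519.0 + 129.21 i$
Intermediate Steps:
$A{\left(h,a \right)} = - \frac{33}{7} - \frac{2 a}{7}$ ($A{\left(h,a \right)} = - \frac{a + \left(\left(a - 10\right) + 43\right)}{7} = - \frac{a + \left(\left(-10 + a\right) + 43\right)}{7} = - \frac{a + \left(33 + a\right)}{7} = - \frac{33 + 2 a}{7} = - \frac{33}{7} - \frac{2 a}{7}$)
$\sqrt{-16654 + A{\left(6,128 \right)}} - -42519 = \sqrt{-16654 - \frac{289}{7}} - -42519 = \sqrt{-16654 - \frac{289}{7}} + 42519 = \sqrt{- \frac{116867}{7}} + 42519 = \frac{i \sqrt{818069}}{7} + 42519 = 42519 + \frac{i \sqrt{818069}}{7}$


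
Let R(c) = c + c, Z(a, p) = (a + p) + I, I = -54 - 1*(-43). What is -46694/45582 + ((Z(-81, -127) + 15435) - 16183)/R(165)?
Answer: -3304823/835670 ≈ -3.9547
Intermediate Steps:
I = -11 (I = -54 + 43 = -11)
Z(a, p) = -11 + a + p (Z(a, p) = (a + p) - 11 = -11 + a + p)
R(c) = 2*c
-46694/45582 + ((Z(-81, -127) + 15435) - 16183)/R(165) = -46694/45582 + (((-11 - 81 - 127) + 15435) - 16183)/((2*165)) = -46694*1/45582 + ((-219 + 15435) - 16183)/330 = -23347/22791 + (15216 - 16183)*(1/330) = -23347/22791 - 967*1/330 = -23347/22791 - 967/330 = -3304823/835670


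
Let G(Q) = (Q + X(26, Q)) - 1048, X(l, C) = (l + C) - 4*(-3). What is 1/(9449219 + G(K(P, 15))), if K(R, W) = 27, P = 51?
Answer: 1/9448263 ≈ 1.0584e-7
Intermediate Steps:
X(l, C) = 12 + C + l (X(l, C) = (C + l) + 12 = 12 + C + l)
G(Q) = -1010 + 2*Q (G(Q) = (Q + (12 + Q + 26)) - 1048 = (Q + (38 + Q)) - 1048 = (38 + 2*Q) - 1048 = -1010 + 2*Q)
1/(9449219 + G(K(P, 15))) = 1/(9449219 + (-1010 + 2*27)) = 1/(9449219 + (-1010 + 54)) = 1/(9449219 - 956) = 1/9448263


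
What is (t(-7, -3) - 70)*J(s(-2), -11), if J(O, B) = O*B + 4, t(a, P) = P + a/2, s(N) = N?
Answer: -1989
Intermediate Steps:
t(a, P) = P + a/2 (t(a, P) = P + a*(½) = P + a/2)
J(O, B) = 4 + B*O (J(O, B) = B*O + 4 = 4 + B*O)
(t(-7, -3) - 70)*J(s(-2), -11) = ((-3 + (½)*(-7)) - 70)*(4 - 11*(-2)) = ((-3 - 7/2) - 70)*(4 + 22) = (-13/2 - 70)*26 = -153/2*26 = -1989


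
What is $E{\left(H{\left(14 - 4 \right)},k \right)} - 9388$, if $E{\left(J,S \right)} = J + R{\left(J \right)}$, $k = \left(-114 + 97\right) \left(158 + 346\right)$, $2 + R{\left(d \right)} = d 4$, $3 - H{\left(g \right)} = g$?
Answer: $-9425$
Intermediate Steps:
$H{\left(g \right)} = 3 - g$
$R{\left(d \right)} = -2 + 4 d$ ($R{\left(d \right)} = -2 + d 4 = -2 + 4 d$)
$k = -8568$ ($k = \left(-17\right) 504 = -8568$)
$E{\left(J,S \right)} = -2 + 5 J$ ($E{\left(J,S \right)} = J + \left(-2 + 4 J\right) = -2 + 5 J$)
$E{\left(H{\left(14 - 4 \right)},k \right)} - 9388 = \left(-2 + 5 \left(3 - \left(14 - 4\right)\right)\right) - 9388 = \left(-2 + 5 \left(3 - 10\right)\right) - 9388 = \left(-2 + 5 \left(-7\right)\right) - 9388 = \left(-2 - 35\right) - 9388 = -37 - 9388 = -9425$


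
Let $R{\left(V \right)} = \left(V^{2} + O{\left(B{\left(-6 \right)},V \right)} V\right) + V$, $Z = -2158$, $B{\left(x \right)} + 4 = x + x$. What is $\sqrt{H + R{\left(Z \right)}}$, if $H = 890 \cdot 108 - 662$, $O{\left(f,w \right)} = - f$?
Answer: $2 \sqrt{1178934} \approx 2171.6$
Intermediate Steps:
$B{\left(x \right)} = -4 + 2 x$ ($B{\left(x \right)} = -4 + \left(x + x\right) = -4 + 2 x$)
$H = 95458$ ($H = 96120 - 662 = 95458$)
$R{\left(V \right)} = V^{2} + 17 V$ ($R{\left(V \right)} = \left(V^{2} + - (-4 + 2 \left(-6\right)) V\right) + V = \left(V^{2} + - (-4 - 12) V\right) + V = \left(V^{2} + \left(-1\right) \left(-16\right) V\right) + V = \left(V^{2} + 16 V\right) + V = V^{2} + 17 V$)
$\sqrt{H + R{\left(Z \right)}} = \sqrt{95458 - 2158 \left(17 - 2158\right)} = \sqrt{95458 - -4620278} = \sqrt{95458 + 4620278} = \sqrt{4715736} = 2 \sqrt{1178934}$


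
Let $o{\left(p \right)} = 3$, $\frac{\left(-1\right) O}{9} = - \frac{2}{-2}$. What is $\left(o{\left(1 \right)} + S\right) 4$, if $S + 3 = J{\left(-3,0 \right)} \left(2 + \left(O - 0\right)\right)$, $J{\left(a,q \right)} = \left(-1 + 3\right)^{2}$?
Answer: $-112$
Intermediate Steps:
$J{\left(a,q \right)} = 4$ ($J{\left(a,q \right)} = 2^{2} = 4$)
$O = -9$ ($O = - 9 \left(- \frac{2}{-2}\right) = - 9 \left(\left(-2\right) \left(- \frac{1}{2}\right)\right) = \left(-9\right) 1 = -9$)
$S = -31$ ($S = -3 + 4 \left(2 - 9\right) = -3 + 4 \left(-7\right) = -3 - 28 = -31$)
$\left(o{\left(1 \right)} + S\right) 4 = \left(3 - 31\right) 4 = \left(-28\right) 4 = -112$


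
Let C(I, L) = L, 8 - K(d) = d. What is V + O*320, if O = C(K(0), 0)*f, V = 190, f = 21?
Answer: 190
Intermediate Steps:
K(d) = 8 - d
O = 0 (O = 0*21 = 0)
V + O*320 = 190 + 0*320 = 190 + 0 = 190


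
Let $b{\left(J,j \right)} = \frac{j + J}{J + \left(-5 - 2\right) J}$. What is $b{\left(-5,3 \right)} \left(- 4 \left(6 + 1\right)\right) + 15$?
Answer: $\frac{253}{15} \approx 16.867$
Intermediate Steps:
$b{\left(J,j \right)} = - \frac{J + j}{6 J}$ ($b{\left(J,j \right)} = \frac{J + j}{J - 7 J} = \frac{J + j}{\left(-6\right) J} = \left(J + j\right) \left(- \frac{1}{6 J}\right) = - \frac{J + j}{6 J}$)
$b{\left(-5,3 \right)} \left(- 4 \left(6 + 1\right)\right) + 15 = \frac{\left(-1\right) \left(-5\right) - 3}{6 \left(-5\right)} \left(- 4 \left(6 + 1\right)\right) + 15 = \frac{1}{6} \left(- \frac{1}{5}\right) \left(5 - 3\right) \left(\left(-4\right) 7\right) + 15 = \frac{1}{6} \left(- \frac{1}{5}\right) 2 \left(-28\right) + 15 = \left(- \frac{1}{15}\right) \left(-28\right) + 15 = \frac{28}{15} + 15 = \frac{253}{15}$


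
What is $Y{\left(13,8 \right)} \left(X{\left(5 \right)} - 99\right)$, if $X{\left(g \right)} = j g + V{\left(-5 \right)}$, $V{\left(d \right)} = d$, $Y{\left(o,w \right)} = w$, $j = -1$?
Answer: $-872$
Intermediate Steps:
$X{\left(g \right)} = -5 - g$ ($X{\left(g \right)} = - g - 5 = -5 - g$)
$Y{\left(13,8 \right)} \left(X{\left(5 \right)} - 99\right) = 8 \left(\left(-5 - 5\right) - 99\right) = 8 \left(-10 - 99\right) = 8 \left(-109\right) = -872$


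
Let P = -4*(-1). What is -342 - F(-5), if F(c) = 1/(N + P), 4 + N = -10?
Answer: -3419/10 ≈ -341.90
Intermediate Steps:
N = -14 (N = -4 - 10 = -14)
P = 4
F(c) = -⅒ (F(c) = 1/(-14 + 4) = 1/(-10) = -⅒)
-342 - F(-5) = -342 - 1*(-⅒) = -342 + ⅒ = -3419/10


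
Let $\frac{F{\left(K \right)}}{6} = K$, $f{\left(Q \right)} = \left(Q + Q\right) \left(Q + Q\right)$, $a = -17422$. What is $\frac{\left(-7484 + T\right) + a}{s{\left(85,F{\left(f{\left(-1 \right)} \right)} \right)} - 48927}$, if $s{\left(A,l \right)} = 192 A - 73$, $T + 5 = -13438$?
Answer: $\frac{38349}{32680} \approx 1.1735$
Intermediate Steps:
$T = -13443$ ($T = -5 - 13438 = -13443$)
$f{\left(Q \right)} = 4 Q^{2}$ ($f{\left(Q \right)} = 2 Q 2 Q = 4 Q^{2}$)
$F{\left(K \right)} = 6 K$
$s{\left(A,l \right)} = -73 + 192 A$
$\frac{\left(-7484 + T\right) + a}{s{\left(85,F{\left(f{\left(-1 \right)} \right)} \right)} - 48927} = \frac{\left(-7484 - 13443\right) - 17422}{\left(-73 + 192 \cdot 85\right) - 48927} = \frac{-20927 - 17422}{\left(-73 + 16320\right) - 48927} = - \frac{38349}{16247 - 48927} = - \frac{38349}{-32680} = \left(-38349\right) \left(- \frac{1}{32680}\right) = \frac{38349}{32680}$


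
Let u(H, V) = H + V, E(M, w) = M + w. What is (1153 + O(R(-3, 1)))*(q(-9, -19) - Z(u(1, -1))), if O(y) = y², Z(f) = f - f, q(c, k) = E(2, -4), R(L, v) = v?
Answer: -2308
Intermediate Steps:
q(c, k) = -2 (q(c, k) = 2 - 4 = -2)
Z(f) = 0
(1153 + O(R(-3, 1)))*(q(-9, -19) - Z(u(1, -1))) = (1153 + 1²)*(-2 - 1*0) = (1153 + 1)*(-2 + 0) = 1154*(-2) = -2308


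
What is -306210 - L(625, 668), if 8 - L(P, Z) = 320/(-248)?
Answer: -9492798/31 ≈ -3.0622e+5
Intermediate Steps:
L(P, Z) = 288/31 (L(P, Z) = 8 - 320/(-248) = 8 - 320*(-1)/248 = 8 - 1*(-40/31) = 8 + 40/31 = 288/31)
-306210 - L(625, 668) = -306210 - 1*288/31 = -306210 - 288/31 = -9492798/31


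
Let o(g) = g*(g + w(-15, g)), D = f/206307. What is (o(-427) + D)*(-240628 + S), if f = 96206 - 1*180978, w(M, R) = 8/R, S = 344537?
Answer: 3908777551811483/206307 ≈ 1.8946e+10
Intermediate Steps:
f = -84772 (f = 96206 - 180978 = -84772)
D = -84772/206307 ≈ -0.41090
o(g) = g*(g + 8/g)
(o(-427) + D)*(-240628 + S) = ((8 + (-427)**2) - 84772/206307)*(-240628 + 344537) = ((8 + 182329) - 84772/206307)*103909 = (182337 - 84772/206307)*103909 = (37617314687/206307)*103909 = 3908777551811483/206307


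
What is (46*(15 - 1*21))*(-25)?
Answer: 6900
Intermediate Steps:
(46*(15 - 1*21))*(-25) = (46*(15 - 21))*(-25) = (46*(-6))*(-25) = -276*(-25) = 6900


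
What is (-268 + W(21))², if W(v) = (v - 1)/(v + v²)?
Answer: 3831362404/53361 ≈ 71801.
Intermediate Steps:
W(v) = (-1 + v)/(v + v²)
(-268 + W(21))² = (-268 + (-1 + 21)/(21*(1 + 21)))² = (-268 + (1/21)*20/22)² = (-268 + (1/21)*(1/22)*20)² = (-268 + 10/231)² = (-61898/231)² = 3831362404/53361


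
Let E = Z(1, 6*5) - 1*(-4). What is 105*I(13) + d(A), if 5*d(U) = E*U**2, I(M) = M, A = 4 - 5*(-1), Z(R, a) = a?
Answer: 9579/5 ≈ 1915.8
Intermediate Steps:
A = 9 (A = 4 + 5 = 9)
E = 34 (E = 6*5 - 1*(-4) = 30 + 4 = 34)
d(U) = 34*U**2/5 (d(U) = (34*U**2)/5 = 34*U**2/5)
105*I(13) + d(A) = 105*13 + (34/5)*9**2 = 1365 + (34/5)*81 = 1365 + 2754/5 = 9579/5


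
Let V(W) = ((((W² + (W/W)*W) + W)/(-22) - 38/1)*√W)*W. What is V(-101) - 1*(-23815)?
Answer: 23815 + 99485*I*√101/2 ≈ 23815.0 + 4.9991e+5*I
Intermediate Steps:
V(W) = W^(3/2)*(-38 - W/11 - W²/22) (V(W) = ((((W² + 1*W) + W)*(-1/22) - 38*1)*√W)*W = ((((W² + W) + W)*(-1/22) - 38)*√W)*W = ((((W + W²) + W)*(-1/22) - 38)*√W)*W = (((W² + 2*W)*(-1/22) - 38)*√W)*W = (((-W/11 - W²/22) - 38)*√W)*W = ((-38 - W/11 - W²/22)*√W)*W = (√W*(-38 - W/11 - W²/22))*W = W^(3/2)*(-38 - W/11 - W²/22))
V(-101) - 1*(-23815) = (-101)^(3/2)*(-836 - 1*(-101)² - 2*(-101))/22 - 1*(-23815) = (-101*I*√101)*(-836 - 1*10201 + 202)/22 + 23815 = (-101*I*√101)*(-836 - 10201 + 202)/22 + 23815 = (1/22)*(-101*I*√101)*(-10835) + 23815 = 99485*I*√101/2 + 23815 = 23815 + 99485*I*√101/2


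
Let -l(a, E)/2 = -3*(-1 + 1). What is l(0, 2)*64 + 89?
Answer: 89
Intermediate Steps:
l(a, E) = 0 (l(a, E) = -(-6)*(-1 + 1) = -(-6)*0 = -2*0 = 0)
l(0, 2)*64 + 89 = 0*64 + 89 = 0 + 89 = 89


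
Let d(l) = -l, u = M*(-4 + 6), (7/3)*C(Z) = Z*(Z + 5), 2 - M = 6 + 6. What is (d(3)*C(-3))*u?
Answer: -1080/7 ≈ -154.29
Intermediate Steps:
M = -10 (M = 2 - (6 + 6) = 2 - 1*12 = 2 - 12 = -10)
C(Z) = 3*Z*(5 + Z)/7 (C(Z) = 3*(Z*(Z + 5))/7 = 3*(Z*(5 + Z))/7 = 3*Z*(5 + Z)/7)
u = -20 (u = -10*(-4 + 6) = -10*2 = -20)
(d(3)*C(-3))*u = ((-1*3)*((3/7)*(-3)*(5 - 3)))*(-20) = -9*(-3)*2/7*(-20) = -3*(-18/7)*(-20) = (54/7)*(-20) = -1080/7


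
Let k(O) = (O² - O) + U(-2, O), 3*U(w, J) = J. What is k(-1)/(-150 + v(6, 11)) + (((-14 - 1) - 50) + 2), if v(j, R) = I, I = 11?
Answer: -26276/417 ≈ -63.012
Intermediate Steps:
v(j, R) = 11
U(w, J) = J/3
k(O) = O² - 2*O/3 (k(O) = (O² - O) + O/3 = O² - 2*O/3)
k(-1)/(-150 + v(6, 11)) + (((-14 - 1) - 50) + 2) = ((⅓)*(-1)*(-2 + 3*(-1)))/(-150 + 11) + (((-14 - 1) - 50) + 2) = ((⅓)*(-1)*(-2 - 3))/(-139) + ((-15 - 50) + 2) = -(-1)*(-5)/417 + (-65 + 2) = -1/139*5/3 - 63 = -5/417 - 63 = -26276/417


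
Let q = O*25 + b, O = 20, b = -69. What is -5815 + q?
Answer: -5384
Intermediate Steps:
q = 431 (q = 20*25 - 69 = 500 - 69 = 431)
-5815 + q = -5815 + 431 = -5384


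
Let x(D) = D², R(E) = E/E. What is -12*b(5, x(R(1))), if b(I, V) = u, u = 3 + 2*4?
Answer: -132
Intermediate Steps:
R(E) = 1
u = 11 (u = 3 + 8 = 11)
b(I, V) = 11
-12*b(5, x(R(1))) = -12*11 = -132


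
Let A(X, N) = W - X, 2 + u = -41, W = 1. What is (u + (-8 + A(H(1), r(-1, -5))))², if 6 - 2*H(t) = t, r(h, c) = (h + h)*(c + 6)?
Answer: 11025/4 ≈ 2756.3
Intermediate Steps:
r(h, c) = 2*h*(6 + c) (r(h, c) = (2*h)*(6 + c) = 2*h*(6 + c))
u = -43 (u = -2 - 41 = -43)
H(t) = 3 - t/2
A(X, N) = 1 - X
(u + (-8 + A(H(1), r(-1, -5))))² = (-43 + (-8 + (1 - (3 - ½*1))))² = (-43 + (-8 + (1 - (3 - ½))))² = (-43 + (-8 + (1 - 1*5/2)))² = (-43 + (-8 + (1 - 5/2)))² = (-43 + (-8 - 3/2))² = (-43 - 19/2)² = (-105/2)² = 11025/4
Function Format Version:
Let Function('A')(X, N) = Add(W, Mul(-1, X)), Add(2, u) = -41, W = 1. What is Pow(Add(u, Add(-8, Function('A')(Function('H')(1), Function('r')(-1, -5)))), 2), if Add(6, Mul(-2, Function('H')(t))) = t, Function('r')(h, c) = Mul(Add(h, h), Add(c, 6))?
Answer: Rational(11025, 4) ≈ 2756.3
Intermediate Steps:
Function('r')(h, c) = Mul(2, h, Add(6, c)) (Function('r')(h, c) = Mul(Mul(2, h), Add(6, c)) = Mul(2, h, Add(6, c)))
u = -43 (u = Add(-2, -41) = -43)
Function('H')(t) = Add(3, Mul(Rational(-1, 2), t))
Function('A')(X, N) = Add(1, Mul(-1, X))
Pow(Add(u, Add(-8, Function('A')(Function('H')(1), Function('r')(-1, -5)))), 2) = Pow(Add(-43, Add(-8, Add(1, Mul(-1, Add(3, Mul(Rational(-1, 2), 1)))))), 2) = Pow(Add(-43, Add(-8, Add(1, Mul(-1, Add(3, Rational(-1, 2)))))), 2) = Pow(Add(-43, Add(-8, Add(1, Mul(-1, Rational(5, 2))))), 2) = Pow(Add(-43, Add(-8, Add(1, Rational(-5, 2)))), 2) = Pow(Add(-43, Add(-8, Rational(-3, 2))), 2) = Pow(Add(-43, Rational(-19, 2)), 2) = Pow(Rational(-105, 2), 2) = Rational(11025, 4)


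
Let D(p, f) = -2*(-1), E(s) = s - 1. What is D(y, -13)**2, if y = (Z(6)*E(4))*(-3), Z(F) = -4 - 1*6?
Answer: 4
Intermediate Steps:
Z(F) = -10 (Z(F) = -4 - 6 = -10)
E(s) = -1 + s
y = 90 (y = -10*(-1 + 4)*(-3) = -10*3*(-3) = -30*(-3) = 90)
D(p, f) = 2
D(y, -13)**2 = 2**2 = 4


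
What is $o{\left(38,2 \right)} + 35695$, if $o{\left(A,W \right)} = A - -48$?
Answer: $35781$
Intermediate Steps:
$o{\left(A,W \right)} = 48 + A$ ($o{\left(A,W \right)} = A + 48 = 48 + A$)
$o{\left(38,2 \right)} + 35695 = \left(48 + 38\right) + 35695 = 86 + 35695 = 35781$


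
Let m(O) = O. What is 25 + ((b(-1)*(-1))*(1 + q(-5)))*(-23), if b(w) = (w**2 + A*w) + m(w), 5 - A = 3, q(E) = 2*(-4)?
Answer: 347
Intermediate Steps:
q(E) = -8
A = 2 (A = 5 - 1*3 = 5 - 3 = 2)
b(w) = w**2 + 3*w (b(w) = (w**2 + 2*w) + w = w**2 + 3*w)
25 + ((b(-1)*(-1))*(1 + q(-5)))*(-23) = 25 + ((-(3 - 1)*(-1))*(1 - 8))*(-23) = 25 + ((-1*2*(-1))*(-7))*(-23) = 25 + (-2*(-1)*(-7))*(-23) = 25 + (2*(-7))*(-23) = 25 - 14*(-23) = 25 + 322 = 347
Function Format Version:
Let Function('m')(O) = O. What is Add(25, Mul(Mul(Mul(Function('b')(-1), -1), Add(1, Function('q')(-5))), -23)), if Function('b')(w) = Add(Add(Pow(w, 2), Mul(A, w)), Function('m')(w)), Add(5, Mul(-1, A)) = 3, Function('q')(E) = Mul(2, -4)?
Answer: 347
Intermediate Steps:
Function('q')(E) = -8
A = 2 (A = Add(5, Mul(-1, 3)) = Add(5, -3) = 2)
Function('b')(w) = Add(Pow(w, 2), Mul(3, w)) (Function('b')(w) = Add(Add(Pow(w, 2), Mul(2, w)), w) = Add(Pow(w, 2), Mul(3, w)))
Add(25, Mul(Mul(Mul(Function('b')(-1), -1), Add(1, Function('q')(-5))), -23)) = Add(25, Mul(Mul(Mul(Mul(-1, Add(3, -1)), -1), Add(1, -8)), -23)) = Add(25, Mul(Mul(Mul(Mul(-1, 2), -1), -7), -23)) = Add(25, Mul(Mul(Mul(-2, -1), -7), -23)) = Add(25, Mul(Mul(2, -7), -23)) = Add(25, Mul(-14, -23)) = Add(25, 322) = 347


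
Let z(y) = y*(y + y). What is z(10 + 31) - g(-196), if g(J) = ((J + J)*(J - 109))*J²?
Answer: -4593013598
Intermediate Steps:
g(J) = 2*J³*(-109 + J) (g(J) = ((2*J)*(-109 + J))*J² = (2*J*(-109 + J))*J² = 2*J³*(-109 + J))
z(y) = 2*y² (z(y) = y*(2*y) = 2*y²)
z(10 + 31) - g(-196) = 2*(10 + 31)² - 2*(-196)³*(-109 - 196) = 2*41² - 2*(-7529536)*(-305) = 2*1681 - 1*4593016960 = 3362 - 4593016960 = -4593013598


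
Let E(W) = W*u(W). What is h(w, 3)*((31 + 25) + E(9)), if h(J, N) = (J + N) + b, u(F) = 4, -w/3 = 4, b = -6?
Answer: -1380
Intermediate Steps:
w = -12 (w = -3*4 = -12)
h(J, N) = -6 + J + N (h(J, N) = (J + N) - 6 = -6 + J + N)
E(W) = 4*W (E(W) = W*4 = 4*W)
h(w, 3)*((31 + 25) + E(9)) = (-6 - 12 + 3)*((31 + 25) + 4*9) = -15*(56 + 36) = -15*92 = -1380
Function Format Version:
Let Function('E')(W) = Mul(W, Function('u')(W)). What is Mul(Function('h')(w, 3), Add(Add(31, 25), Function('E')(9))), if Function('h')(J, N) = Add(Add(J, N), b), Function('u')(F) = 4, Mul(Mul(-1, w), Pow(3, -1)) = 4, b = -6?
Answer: -1380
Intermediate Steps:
w = -12 (w = Mul(-3, 4) = -12)
Function('h')(J, N) = Add(-6, J, N) (Function('h')(J, N) = Add(Add(J, N), -6) = Add(-6, J, N))
Function('E')(W) = Mul(4, W) (Function('E')(W) = Mul(W, 4) = Mul(4, W))
Mul(Function('h')(w, 3), Add(Add(31, 25), Function('E')(9))) = Mul(Add(-6, -12, 3), Add(Add(31, 25), Mul(4, 9))) = Mul(-15, Add(56, 36)) = Mul(-15, 92) = -1380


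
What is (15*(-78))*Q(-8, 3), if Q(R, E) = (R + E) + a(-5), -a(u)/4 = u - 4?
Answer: -36270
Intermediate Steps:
a(u) = 16 - 4*u (a(u) = -4*(u - 4) = -4*(-4 + u) = 16 - 4*u)
Q(R, E) = 36 + E + R (Q(R, E) = (R + E) + (16 - 4*(-5)) = (E + R) + (16 + 20) = (E + R) + 36 = 36 + E + R)
(15*(-78))*Q(-8, 3) = (15*(-78))*(36 + 3 - 8) = -1170*31 = -36270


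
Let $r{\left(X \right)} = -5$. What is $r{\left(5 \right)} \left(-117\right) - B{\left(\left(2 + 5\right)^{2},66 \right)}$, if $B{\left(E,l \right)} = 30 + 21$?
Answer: $534$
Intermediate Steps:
$B{\left(E,l \right)} = 51$
$r{\left(5 \right)} \left(-117\right) - B{\left(\left(2 + 5\right)^{2},66 \right)} = \left(-5\right) \left(-117\right) - 51 = 585 - 51 = 534$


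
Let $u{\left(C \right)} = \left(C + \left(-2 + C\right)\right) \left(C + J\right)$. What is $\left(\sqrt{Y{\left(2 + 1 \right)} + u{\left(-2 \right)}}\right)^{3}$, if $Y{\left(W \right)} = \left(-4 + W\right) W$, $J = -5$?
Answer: $39 \sqrt{39} \approx 243.55$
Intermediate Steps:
$Y{\left(W \right)} = W \left(-4 + W\right)$
$u{\left(C \right)} = \left(-5 + C\right) \left(-2 + 2 C\right)$ ($u{\left(C \right)} = \left(C + \left(-2 + C\right)\right) \left(C - 5\right) = \left(-2 + 2 C\right) \left(-5 + C\right) = \left(-5 + C\right) \left(-2 + 2 C\right)$)
$\left(\sqrt{Y{\left(2 + 1 \right)} + u{\left(-2 \right)}}\right)^{3} = \left(\sqrt{\left(2 + 1\right) \left(-4 + \left(2 + 1\right)\right) + \left(10 - -24 + 2 \left(-2\right)^{2}\right)}\right)^{3} = \left(\sqrt{3 \left(-4 + 3\right) + \left(10 + 24 + 2 \cdot 4\right)}\right)^{3} = \left(\sqrt{3 \left(-1\right) + \left(10 + 24 + 8\right)}\right)^{3} = \left(\sqrt{-3 + 42}\right)^{3} = \left(\sqrt{39}\right)^{3} = 39 \sqrt{39}$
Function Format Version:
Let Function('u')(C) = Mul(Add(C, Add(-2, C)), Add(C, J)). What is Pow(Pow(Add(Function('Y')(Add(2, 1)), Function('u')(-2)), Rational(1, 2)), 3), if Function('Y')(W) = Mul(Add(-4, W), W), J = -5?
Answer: Mul(39, Pow(39, Rational(1, 2))) ≈ 243.55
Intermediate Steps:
Function('Y')(W) = Mul(W, Add(-4, W))
Function('u')(C) = Mul(Add(-5, C), Add(-2, Mul(2, C))) (Function('u')(C) = Mul(Add(C, Add(-2, C)), Add(C, -5)) = Mul(Add(-2, Mul(2, C)), Add(-5, C)) = Mul(Add(-5, C), Add(-2, Mul(2, C))))
Pow(Pow(Add(Function('Y')(Add(2, 1)), Function('u')(-2)), Rational(1, 2)), 3) = Pow(Pow(Add(Mul(Add(2, 1), Add(-4, Add(2, 1))), Add(10, Mul(-12, -2), Mul(2, Pow(-2, 2)))), Rational(1, 2)), 3) = Pow(Pow(Add(Mul(3, Add(-4, 3)), Add(10, 24, Mul(2, 4))), Rational(1, 2)), 3) = Pow(Pow(Add(Mul(3, -1), Add(10, 24, 8)), Rational(1, 2)), 3) = Pow(Pow(Add(-3, 42), Rational(1, 2)), 3) = Pow(Pow(39, Rational(1, 2)), 3) = Mul(39, Pow(39, Rational(1, 2)))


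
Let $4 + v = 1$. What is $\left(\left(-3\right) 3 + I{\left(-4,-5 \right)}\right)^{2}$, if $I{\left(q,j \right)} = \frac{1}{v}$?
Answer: $\frac{784}{9} \approx 87.111$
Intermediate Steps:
$v = -3$ ($v = -4 + 1 = -3$)
$I{\left(q,j \right)} = - \frac{1}{3}$ ($I{\left(q,j \right)} = \frac{1}{-3} = - \frac{1}{3}$)
$\left(\left(-3\right) 3 + I{\left(-4,-5 \right)}\right)^{2} = \left(\left(-3\right) 3 - \frac{1}{3}\right)^{2} = \left(-9 - \frac{1}{3}\right)^{2} = \left(- \frac{28}{3}\right)^{2} = \frac{784}{9}$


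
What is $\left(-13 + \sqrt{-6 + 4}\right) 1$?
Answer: $-13 + i \sqrt{2} \approx -13.0 + 1.4142 i$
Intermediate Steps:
$\left(-13 + \sqrt{-6 + 4}\right) 1 = \left(-13 + \sqrt{-2}\right) 1 = \left(-13 + i \sqrt{2}\right) 1 = -13 + i \sqrt{2}$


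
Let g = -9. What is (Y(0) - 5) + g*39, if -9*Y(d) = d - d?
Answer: -356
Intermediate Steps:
Y(d) = 0 (Y(d) = -(d - d)/9 = -1/9*0 = 0)
(Y(0) - 5) + g*39 = (0 - 5) - 9*39 = -5 - 351 = -356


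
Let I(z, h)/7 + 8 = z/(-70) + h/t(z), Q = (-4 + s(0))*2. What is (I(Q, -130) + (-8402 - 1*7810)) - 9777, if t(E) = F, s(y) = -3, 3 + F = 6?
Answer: -395204/15 ≈ -26347.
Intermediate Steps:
F = 3 (F = -3 + 6 = 3)
t(E) = 3
Q = -14 (Q = (-4 - 3)*2 = -7*2 = -14)
I(z, h) = -56 - z/10 + 7*h/3 (I(z, h) = -56 + 7*(z/(-70) + h/3) = -56 + 7*(z*(-1/70) + h*(1/3)) = -56 + 7*(-z/70 + h/3) = -56 + (-z/10 + 7*h/3) = -56 - z/10 + 7*h/3)
(I(Q, -130) + (-8402 - 1*7810)) - 9777 = ((-56 - 1/10*(-14) + (7/3)*(-130)) + (-8402 - 1*7810)) - 9777 = ((-56 + 7/5 - 910/3) + (-8402 - 7810)) - 9777 = (-5369/15 - 16212) - 9777 = -248549/15 - 9777 = -395204/15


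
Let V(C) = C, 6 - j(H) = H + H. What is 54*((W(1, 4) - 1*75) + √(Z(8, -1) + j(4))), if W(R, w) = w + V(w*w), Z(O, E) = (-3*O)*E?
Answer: -2970 + 54*√22 ≈ -2716.7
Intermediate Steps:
j(H) = 6 - 2*H (j(H) = 6 - (H + H) = 6 - 2*H)
Z(O, E) = -3*E*O
W(R, w) = w + w² (W(R, w) = w + w*w = w + w²)
54*((W(1, 4) - 1*75) + √(Z(8, -1) + j(4))) = 54*((4*(1 + 4) - 1*75) + √(-3*(-1)*8 + (6 - 2*4))) = 54*((4*5 - 75) + √(24 + (6 - 8))) = 54*((20 - 75) + √(24 - 2)) = 54*(-55 + √22) = -2970 + 54*√22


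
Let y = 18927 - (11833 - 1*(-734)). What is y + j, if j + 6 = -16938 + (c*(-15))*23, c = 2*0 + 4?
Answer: -11964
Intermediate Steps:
c = 4 (c = 0 + 4 = 4)
j = -18324 (j = -6 + (-16938 + (4*(-15))*23) = -6 + (-16938 - 60*23) = -6 + (-16938 - 1380) = -6 - 18318 = -18324)
y = 6360 (y = 18927 - (11833 + 734) = 18927 - 1*12567 = 18927 - 12567 = 6360)
y + j = 6360 - 18324 = -11964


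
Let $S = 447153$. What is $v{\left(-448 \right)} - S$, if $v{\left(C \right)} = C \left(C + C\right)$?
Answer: $-45745$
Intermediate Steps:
$v{\left(C \right)} = 2 C^{2}$ ($v{\left(C \right)} = C 2 C = 2 C^{2}$)
$v{\left(-448 \right)} - S = 2 \left(-448\right)^{2} - 447153 = 2 \cdot 200704 - 447153 = 401408 - 447153 = -45745$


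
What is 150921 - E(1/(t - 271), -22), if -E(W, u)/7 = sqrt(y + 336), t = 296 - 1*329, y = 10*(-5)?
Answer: 150921 + 7*sqrt(286) ≈ 1.5104e+5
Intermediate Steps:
y = -50
t = -33 (t = 296 - 329 = -33)
E(W, u) = -7*sqrt(286) (E(W, u) = -7*sqrt(-50 + 336) = -7*sqrt(286))
150921 - E(1/(t - 271), -22) = 150921 - (-7)*sqrt(286) = 150921 + 7*sqrt(286)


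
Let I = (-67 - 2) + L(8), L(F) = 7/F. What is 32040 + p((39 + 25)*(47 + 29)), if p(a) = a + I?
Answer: 294687/8 ≈ 36836.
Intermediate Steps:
I = -545/8 (I = (-67 - 2) + 7/8 = -69 + 7*(1/8) = -69 + 7/8 = -545/8 ≈ -68.125)
p(a) = -545/8 + a (p(a) = a - 545/8 = -545/8 + a)
32040 + p((39 + 25)*(47 + 29)) = 32040 + (-545/8 + (39 + 25)*(47 + 29)) = 32040 + (-545/8 + 64*76) = 32040 + (-545/8 + 4864) = 32040 + 38367/8 = 294687/8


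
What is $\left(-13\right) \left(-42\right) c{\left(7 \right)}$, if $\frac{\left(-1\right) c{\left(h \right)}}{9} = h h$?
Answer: $-240786$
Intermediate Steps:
$c{\left(h \right)} = - 9 h^{2}$ ($c{\left(h \right)} = - 9 h h = - 9 h^{2}$)
$\left(-13\right) \left(-42\right) c{\left(7 \right)} = \left(-13\right) \left(-42\right) \left(- 9 \cdot 7^{2}\right) = 546 \left(\left(-9\right) 49\right) = 546 \left(-441\right) = -240786$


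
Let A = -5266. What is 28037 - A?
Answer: 33303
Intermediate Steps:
28037 - A = 28037 - 1*(-5266) = 28037 + 5266 = 33303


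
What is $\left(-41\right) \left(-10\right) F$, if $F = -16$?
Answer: $-6560$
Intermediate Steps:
$\left(-41\right) \left(-10\right) F = \left(-41\right) \left(-10\right) \left(-16\right) = 410 \left(-16\right) = -6560$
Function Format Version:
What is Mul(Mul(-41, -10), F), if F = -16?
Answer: -6560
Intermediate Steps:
Mul(Mul(-41, -10), F) = Mul(Mul(-41, -10), -16) = Mul(410, -16) = -6560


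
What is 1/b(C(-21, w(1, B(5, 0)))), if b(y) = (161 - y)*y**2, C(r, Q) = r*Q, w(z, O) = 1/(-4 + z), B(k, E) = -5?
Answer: 1/7546 ≈ 0.00013252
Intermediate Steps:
C(r, Q) = Q*r
b(y) = y**2*(161 - y)
1/b(C(-21, w(1, B(5, 0)))) = 1/((-21/(-4 + 1))**2*(161 - (-21)/(-4 + 1))) = 1/((-21/(-3))**2*(161 - (-21)/(-3))) = 1/((-1/3*(-21))**2*(161 - (-1)*(-21)/3)) = 1/(7**2*(161 - 1*7)) = 1/(49*(161 - 7)) = 1/(49*154) = 1/7546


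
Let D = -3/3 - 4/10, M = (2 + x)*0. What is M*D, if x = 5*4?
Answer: 0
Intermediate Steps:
x = 20
M = 0 (M = (2 + 20)*0 = 22*0 = 0)
D = -7/5 (D = -3*⅓ - 4*⅒ = -1 - ⅖ = -7/5 ≈ -1.4000)
M*D = 0*(-7/5) = 0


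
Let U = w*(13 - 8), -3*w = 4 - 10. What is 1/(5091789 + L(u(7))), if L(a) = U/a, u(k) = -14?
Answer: 7/35642518 ≈ 1.9639e-7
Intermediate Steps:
w = 2 (w = -(4 - 10)/3 = -⅓*(-6) = 2)
U = 10 (U = 2*(13 - 8) = 2*5 = 10)
L(a) = 10/a
1/(5091789 + L(u(7))) = 1/(5091789 + 10/(-14)) = 1/(5091789 + 10*(-1/14)) = 1/(5091789 - 5/7) = 1/(35642518/7) = 7/35642518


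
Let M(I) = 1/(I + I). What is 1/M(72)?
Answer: 144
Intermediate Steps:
M(I) = 1/(2*I)
1/M(72) = 1/((½)/72) = 1/((½)*(1/72)) = 1/(1/144) = 144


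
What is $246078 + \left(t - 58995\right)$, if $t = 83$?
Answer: $187166$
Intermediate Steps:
$246078 + \left(t - 58995\right) = 246078 + \left(83 - 58995\right) = 246078 - 58912 = 187166$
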